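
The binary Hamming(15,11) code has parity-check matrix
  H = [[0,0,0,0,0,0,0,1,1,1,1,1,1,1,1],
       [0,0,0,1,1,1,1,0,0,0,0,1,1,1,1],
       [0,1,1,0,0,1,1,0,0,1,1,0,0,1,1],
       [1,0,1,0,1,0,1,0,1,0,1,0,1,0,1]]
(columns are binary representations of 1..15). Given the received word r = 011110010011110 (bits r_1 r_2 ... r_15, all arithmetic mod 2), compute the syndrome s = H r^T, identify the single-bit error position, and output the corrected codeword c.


s = (1, 1, 0, 0)^T, error position = 12, corrected codeword c = 011110010010110

Compute s = H r^T mod 2 one row at a time:
  s_1 = 1 + 0 + 0 + 1 + 1 + 1 + 1 + 0 = 5 ≡ 1 (mod 2).
  s_2 = 1 + 1 + 0 + 0 + 1 + 1 + 1 + 0 = 5 ≡ 1 (mod 2).
  s_3 = 1 + 1 + 0 + 0 + 0 + 1 + 1 + 0 = 4 ≡ 0 (mod 2).
  s_4 = 0 + 1 + 1 + 0 + 0 + 1 + 1 + 0 = 4 ≡ 0 (mod 2).
s = (1, 1, 0, 0)^T — this equals column 12 of H (binary 1100), so error is at position 12.
Correct: flip bit 12 of r = 011110010011110 to get c = 011110010010110.


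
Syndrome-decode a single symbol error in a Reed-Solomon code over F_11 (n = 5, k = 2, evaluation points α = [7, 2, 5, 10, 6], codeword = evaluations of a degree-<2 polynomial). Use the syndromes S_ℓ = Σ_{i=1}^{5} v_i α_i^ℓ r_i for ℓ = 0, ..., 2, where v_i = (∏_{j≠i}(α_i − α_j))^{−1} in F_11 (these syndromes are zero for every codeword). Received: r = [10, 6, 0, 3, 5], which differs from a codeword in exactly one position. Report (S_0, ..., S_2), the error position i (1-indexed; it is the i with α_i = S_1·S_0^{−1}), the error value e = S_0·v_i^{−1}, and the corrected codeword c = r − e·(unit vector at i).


S = (3, 6, 1), error at position 2, error magnitude e = 10, c = [10, 7, 0, 3, 5].

Step 1: column multipliers v_i = (∏_{j≠i}(α_i − α_j))^{−1} mod 11.
  i = 1 (α = 7): (7−2)(7−5)(7−10)(7−6) = 5·2·(−3)·1 = −30 ≡ 3, so v_1 = 3^{−1} = 4 (mod 11).
  i = 2 (α = 2): (2−7)(2−5)(2−10)(2−6) = (−5)·(−3)·(−8)·(−4) = 480 ≡ 7, so v_2 = 7^{−1} = 8 (mod 11).
  i = 3 (α = 5): (5−7)(5−2)(5−10)(5−6) = (−2)·3·(−5)·(−1) = −30 ≡ 3, so v_3 = 3^{−1} = 4 (mod 11).
  i = 4 (α = 10): (10−7)(10−2)(10−5)(10−6) = 3·8·5·4 = 480 ≡ 7, so v_4 = 7^{−1} = 8 (mod 11).
  i = 5 (α = 6): (6−7)(6−2)(6−5)(6−10) = (−1)·4·1·(−4) = 16 ≡ 5, so v_5 = 5^{−1} = 9 (mod 11).
  v = [4, 8, 4, 8, 9].
Step 2: syndromes of r = [10, 6, 0, 3, 5] (all sums mod 11).
  S_0 = Σ v_i r_i = 4·10 + 8·6 + 4·0 + 8·3 + 9·5 = 157 ≡ 3.
  S_1 = Σ v_i α_i r_i = 4·7·10 + 8·2·6 + 4·5·0 + 8·10·3 + 9·6·5 = 886 ≡ 6.
  α_i^2 mod 11 = [5, 4, 3, 1, 3].
  S_2 = Σ v_i α_i^2 r_i = 4·5·10 + 8·4·6 + 4·3·0 + 8·1·3 + 9·3·5 = 551 ≡ 1.
  S = (3, 6, 1) ≠ 0, so r is not a codeword (an error is present).
Step 3: locate the error. For a single error e at position i, S_ℓ = v_i·e·α_i^ℓ, so α_err = S_1/S_0.
  S_0^{−1} = 3^{−1} = 4 (mod 11), so α_err = 6·4 = 24 ≡ 2 = α_2. Error position i = 2.
  Consistency check: S_2/S_1 = 1·2 = 2 ≡ 2 = α_err ✓ (single-error assumption holds).
Step 4: error magnitude e = S_0/v_2 = S_0·∏_{j≠2}(α_2 − α_j) = 3·7 = 21 ≡ 10 (mod 11).
Step 5: correct position 2: c_2 = r_2 − e = 6 − 10 ≡ 7 (mod 11). Hence c = [10, 7, 0, 3, 5].
  Check: interpolating c through the α_i gives m(x) = 8 + 5·x (degree < 2) with m(α_i) = c_i for every i, so c is indeed a codeword.


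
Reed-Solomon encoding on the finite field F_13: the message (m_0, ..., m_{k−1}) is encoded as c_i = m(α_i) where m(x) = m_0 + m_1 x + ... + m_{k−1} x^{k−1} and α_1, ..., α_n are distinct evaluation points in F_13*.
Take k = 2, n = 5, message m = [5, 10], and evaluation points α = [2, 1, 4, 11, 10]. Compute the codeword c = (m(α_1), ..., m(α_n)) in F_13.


c = [12, 2, 6, 11, 1]

Message polynomial: m(x) = 5 + 10·x (mod 13).
For each evaluation point α_i, compute m(α_i) mod 13:
  α_1 = 2: Horner steps 10 → 12, so m(2) = 12.
  α_2 = 1: Horner steps 10 → 2, so m(1) = 2.
  α_3 = 4: Horner steps 10 → 6, so m(4) = 6.
  α_4 = 11: Horner steps 10 → 11, so m(11) = 11.
  α_5 = 10: Horner steps 10 → 1, so m(10) = 1.
Codeword c = [12, 2, 6, 11, 1] ∈ F_13^5.


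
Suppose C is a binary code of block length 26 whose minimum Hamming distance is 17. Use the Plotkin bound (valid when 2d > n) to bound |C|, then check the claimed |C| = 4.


Plotkin bound M ≤ 4; given |C| = 4 ≤ bound (satisfied).

Check applicability: 2d = 34, n = 26.
2d − n = 8 > 0, so Plotkin applies.
Compute d/(2d−n) = 17/8 ≈ 2.1250.
⌊d/(2d−n)⌋ = 2.
Plotkin bound: M ≤ 2·2 = 4.
Given |C| = 4, check: satisfied.
This |C| is at the Plotkin bound.


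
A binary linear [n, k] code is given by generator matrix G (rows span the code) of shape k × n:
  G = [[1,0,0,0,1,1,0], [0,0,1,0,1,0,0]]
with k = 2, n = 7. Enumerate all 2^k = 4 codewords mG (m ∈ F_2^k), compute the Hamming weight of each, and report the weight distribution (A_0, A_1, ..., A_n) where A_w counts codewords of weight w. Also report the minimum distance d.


Weight distribution: A_0 = 1, A_2 = 1, A_3 = 2. Minimum distance d = 2.

Enumerate all 2^2 = 4 messages m ∈ F_2^2.
For each, compute codeword c = mG in F_2^7, then tally its weight.
  m = 00 → c = 0000000, weight = 0.
  m = 10 → c = 1000110, weight = 3.
  m = 01 → c = 0010100, weight = 2.
  m = 11 → c = 1010010, weight = 3.
Tally weights:
  weight 0: 1 codewords.
  weight 2: 1 codewords.
  weight 3: 2 codewords.
Minimum distance d = smallest w > 0 with A_w > 0 = 2.
Sanity: Σ A_w = 4 = 2^2 = 4 ✓.


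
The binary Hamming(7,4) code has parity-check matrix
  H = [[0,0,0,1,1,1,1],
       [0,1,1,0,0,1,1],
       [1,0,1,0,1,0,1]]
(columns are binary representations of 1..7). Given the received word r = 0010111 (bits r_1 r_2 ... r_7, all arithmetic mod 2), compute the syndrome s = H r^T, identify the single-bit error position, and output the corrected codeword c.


s = (1, 1, 1)^T, error position = 7, corrected codeword c = 0010110

Compute s = H r^T mod 2 one row at a time:
  s_1 = 0 + 1 + 1 + 1 = 3 ≡ 1 (mod 2).
  s_2 = 0 + 1 + 1 + 1 = 3 ≡ 1 (mod 2).
  s_3 = 0 + 1 + 1 + 1 = 3 ≡ 1 (mod 2).
s = (1, 1, 1)^T — this equals column 7 of H (binary 111), so error is at position 7.
Correct: flip bit 7 of r = 0010111 to get c = 0010110.


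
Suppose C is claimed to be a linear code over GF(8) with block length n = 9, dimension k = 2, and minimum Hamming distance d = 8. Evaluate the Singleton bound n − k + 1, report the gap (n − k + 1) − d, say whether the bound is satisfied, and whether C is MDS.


Singleton RHS = n − k + 1 = 8, slack = 0, bound satisfied, MDS.

Singleton bound: d ≤ n − k + 1.
Here n = 9, k = 2, so n − k + 1 = 8.
Given d = 8, check d ≤ 8: YES.
Slack = (n − k + 1) − d = 0.
The code is MDS (slack = 0).
Description: the claimed parameters are [9, 2, 8]_8; such a code would be MDS (meets Singleton bound).


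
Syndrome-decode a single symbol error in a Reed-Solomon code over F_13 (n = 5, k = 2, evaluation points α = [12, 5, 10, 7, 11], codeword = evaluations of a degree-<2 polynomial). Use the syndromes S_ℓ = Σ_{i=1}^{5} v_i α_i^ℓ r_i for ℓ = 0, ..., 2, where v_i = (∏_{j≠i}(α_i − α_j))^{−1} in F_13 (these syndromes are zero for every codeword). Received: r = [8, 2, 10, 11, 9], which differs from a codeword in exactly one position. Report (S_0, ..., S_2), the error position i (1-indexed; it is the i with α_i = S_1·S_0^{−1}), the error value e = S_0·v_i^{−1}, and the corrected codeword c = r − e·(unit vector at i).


S = (5, 9, 11), error at position 4, error magnitude e = 11, c = [8, 2, 10, 0, 9].

Step 1: column multipliers v_i = (∏_{j≠i}(α_i − α_j))^{−1} mod 13.
  i = 1 (α = 12): (12−5)(12−10)(12−7)(12−11) = 7·2·5·1 = 70 ≡ 5, so v_1 = 5^{−1} = 8 (mod 13).
  i = 2 (α = 5): (5−12)(5−10)(5−7)(5−11) = (−7)·(−5)·(−2)·(−6) = 420 ≡ 4, so v_2 = 4^{−1} = 10 (mod 13).
  i = 3 (α = 10): (10−12)(10−5)(10−7)(10−11) = (−2)·5·3·(−1) = 30 ≡ 4, so v_3 = 4^{−1} = 10 (mod 13).
  i = 4 (α = 7): (7−12)(7−5)(7−10)(7−11) = (−5)·2·(−3)·(−4) = −120 ≡ 10, so v_4 = 10^{−1} = 4 (mod 13).
  i = 5 (α = 11): (11−12)(11−5)(11−10)(11−7) = (−1)·6·1·4 = −24 ≡ 2, so v_5 = 2^{−1} = 7 (mod 13).
  v = [8, 10, 10, 4, 7].
Step 2: syndromes of r = [8, 2, 10, 11, 9] (all sums mod 13).
  S_0 = Σ v_i r_i = 8·8 + 10·2 + 10·10 + 4·11 + 7·9 = 291 ≡ 5.
  S_1 = Σ v_i α_i r_i = 8·12·8 + 10·5·2 + 10·10·10 + 4·7·11 + 7·11·9 = 2869 ≡ 9.
  α_i^2 mod 13 = [1, 12, 9, 10, 4].
  S_2 = Σ v_i α_i^2 r_i = 8·1·8 + 10·12·2 + 10·9·10 + 4·10·11 + 7·4·9 = 1896 ≡ 11.
  S = (5, 9, 11) ≠ 0, so r is not a codeword (an error is present).
Step 3: locate the error. For a single error e at position i, S_ℓ = v_i·e·α_i^ℓ, so α_err = S_1/S_0.
  S_0^{−1} = 5^{−1} = 8 (mod 13), so α_err = 9·8 = 72 ≡ 7 = α_4. Error position i = 4.
  Consistency check: S_2/S_1 = 11·3 = 33 ≡ 7 = α_err ✓ (single-error assumption holds).
Step 4: error magnitude e = S_0/v_4 = S_0·∏_{j≠4}(α_4 − α_j) = 5·10 = 50 ≡ 11 (mod 13).
Step 5: correct position 4: c_4 = r_4 − e = 11 − 11 ≡ 0 (mod 13). Hence c = [8, 2, 10, 0, 9].
  Check: interpolating c through the α_i gives m(x) = 7 + 12·x (degree < 2) with m(α_i) = c_i for every i, so c is indeed a codeword.


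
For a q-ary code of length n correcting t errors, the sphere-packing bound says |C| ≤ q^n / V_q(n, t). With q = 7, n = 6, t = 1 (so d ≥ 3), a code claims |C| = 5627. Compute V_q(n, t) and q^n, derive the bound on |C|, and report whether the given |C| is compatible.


V_q(n, t) = 37, q^n = 117649, Hamming bound = 3179, |C| = 5627 > bound (violated).

Step 1: Compute V_q(n, t) = Σ_{j=0}^1 C(n, j) (q−1)^j.
  j = 0: C(6,0)·(6)^0 = 1·1 = 1.
  j = 1: C(6,1)·(6)^1 = 6·6 = 36.
  V_q(n, t) = 1 + 36 = 37.
Step 2: q^n = 7^6 = 117649.
Step 3: Hamming bound ⌊q^n / V_q(n,t)⌋ = ⌊117649/37⌋ = 3179.
Step 4: Compare |C| = 5627 to 3179: violated.
The claimed |C| lies above the Hamming bound, so no 7-ary code of length 6 with d ≥ 3 can have 5627 codewords.


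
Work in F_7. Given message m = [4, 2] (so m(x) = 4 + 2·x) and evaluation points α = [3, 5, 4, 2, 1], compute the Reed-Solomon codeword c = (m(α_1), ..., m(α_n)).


c = [3, 0, 5, 1, 6]

Message polynomial: m(x) = 4 + 2·x (mod 7).
For each evaluation point α_i, compute m(α_i) mod 7:
  α_1 = 3: Horner steps 2 → 3, so m(3) = 3.
  α_2 = 5: Horner steps 2 → 0, so m(5) = 0.
  α_3 = 4: Horner steps 2 → 5, so m(4) = 5.
  α_4 = 2: Horner steps 2 → 1, so m(2) = 1.
  α_5 = 1: Horner steps 2 → 6, so m(1) = 6.
Codeword c = [3, 0, 5, 1, 6] ∈ F_7^5.


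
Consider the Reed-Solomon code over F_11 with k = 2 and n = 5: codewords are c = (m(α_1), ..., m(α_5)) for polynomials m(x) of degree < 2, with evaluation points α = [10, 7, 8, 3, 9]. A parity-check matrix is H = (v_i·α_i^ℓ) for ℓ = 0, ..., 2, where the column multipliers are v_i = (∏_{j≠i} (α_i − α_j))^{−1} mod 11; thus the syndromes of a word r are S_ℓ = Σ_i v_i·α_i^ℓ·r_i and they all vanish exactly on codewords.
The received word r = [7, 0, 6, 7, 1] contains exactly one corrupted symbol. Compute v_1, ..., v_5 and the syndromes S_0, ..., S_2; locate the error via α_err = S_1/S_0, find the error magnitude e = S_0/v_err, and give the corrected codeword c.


S = (5, 4, 1), error at position 4, error magnitude e = 9, c = [7, 0, 6, 9, 1].

Step 1: column multipliers v_i = (∏_{j≠i}(α_i − α_j))^{−1} mod 11.
  i = 1 (α = 10): (10−7)(10−8)(10−3)(10−9) = 3·2·7·1 = 42 ≡ 9, so v_1 = 9^{−1} = 5 (mod 11).
  i = 2 (α = 7): (7−10)(7−8)(7−3)(7−9) = (−3)·(−1)·4·(−2) = −24 ≡ 9, so v_2 = 9^{−1} = 5 (mod 11).
  i = 3 (α = 8): (8−10)(8−7)(8−3)(8−9) = (−2)·1·5·(−1) = 10 ≡ 10, so v_3 = 10^{−1} = 10 (mod 11).
  i = 4 (α = 3): (3−10)(3−7)(3−8)(3−9) = (−7)·(−4)·(−5)·(−6) = 840 ≡ 4, so v_4 = 4^{−1} = 3 (mod 11).
  i = 5 (α = 9): (9−10)(9−7)(9−8)(9−3) = (−1)·2·1·6 = −12 ≡ 10, so v_5 = 10^{−1} = 10 (mod 11).
  v = [5, 5, 10, 3, 10].
Step 2: syndromes of r = [7, 0, 6, 7, 1] (all sums mod 11).
  S_0 = Σ v_i r_i = 5·7 + 5·0 + 10·6 + 3·7 + 10·1 = 126 ≡ 5.
  S_1 = Σ v_i α_i r_i = 5·10·7 + 5·7·0 + 10·8·6 + 3·3·7 + 10·9·1 = 983 ≡ 4.
  α_i^2 mod 11 = [1, 5, 9, 9, 4].
  S_2 = Σ v_i α_i^2 r_i = 5·1·7 + 5·5·0 + 10·9·6 + 3·9·7 + 10·4·1 = 804 ≡ 1.
  S = (5, 4, 1) ≠ 0, so r is not a codeword (an error is present).
Step 3: locate the error. For a single error e at position i, S_ℓ = v_i·e·α_i^ℓ, so α_err = S_1/S_0.
  S_0^{−1} = 5^{−1} = 9 (mod 11), so α_err = 4·9 = 36 ≡ 3 = α_4. Error position i = 4.
  Consistency check: S_2/S_1 = 1·3 = 3 ≡ 3 = α_err ✓ (single-error assumption holds).
Step 4: error magnitude e = S_0/v_4 = S_0·∏_{j≠4}(α_4 − α_j) = 5·4 = 20 ≡ 9 (mod 11).
Step 5: correct position 4: c_4 = r_4 − e = 7 − 9 ≡ 9 (mod 11). Hence c = [7, 0, 6, 9, 1].
  Check: interpolating c through the α_i gives m(x) = 2 + 6·x (degree < 2) with m(α_i) = c_i for every i, so c is indeed a codeword.


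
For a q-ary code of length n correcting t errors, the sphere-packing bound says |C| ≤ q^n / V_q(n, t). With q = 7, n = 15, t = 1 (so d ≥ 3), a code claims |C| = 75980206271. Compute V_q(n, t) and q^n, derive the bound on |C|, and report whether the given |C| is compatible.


V_q(n, t) = 91, q^n = 4747561509943, Hamming bound = 52171005603, |C| = 75980206271 > bound (violated).

Step 1: Compute V_q(n, t) = Σ_{j=0}^1 C(n, j) (q−1)^j.
  j = 0: C(15,0)·(6)^0 = 1·1 = 1.
  j = 1: C(15,1)·(6)^1 = 15·6 = 90.
  V_q(n, t) = 1 + 90 = 91.
Step 2: q^n = 7^15 = 4747561509943.
Step 3: Hamming bound ⌊q^n / V_q(n,t)⌋ = ⌊4747561509943/91⌋ = 52171005603.
Step 4: Compare |C| = 75980206271 to 52171005603: violated.
The claimed |C| lies above the Hamming bound, so no 7-ary code of length 15 with d ≥ 3 can have 75980206271 codewords.


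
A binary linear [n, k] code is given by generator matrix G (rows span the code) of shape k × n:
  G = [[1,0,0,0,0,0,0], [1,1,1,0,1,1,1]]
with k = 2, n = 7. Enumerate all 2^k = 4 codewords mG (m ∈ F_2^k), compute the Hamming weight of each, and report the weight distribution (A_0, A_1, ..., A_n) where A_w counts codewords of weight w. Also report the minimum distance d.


Weight distribution: A_0 = 1, A_1 = 1, A_5 = 1, A_6 = 1. Minimum distance d = 1.

Enumerate all 2^2 = 4 messages m ∈ F_2^2.
For each, compute codeword c = mG in F_2^7, then tally its weight.
  m = 00 → c = 0000000, weight = 0.
  m = 10 → c = 1000000, weight = 1.
  m = 01 → c = 1110111, weight = 6.
  m = 11 → c = 0110111, weight = 5.
Tally weights:
  weight 0: 1 codewords.
  weight 1: 1 codewords.
  weight 5: 1 codewords.
  weight 6: 1 codewords.
Minimum distance d = smallest w > 0 with A_w > 0 = 1.
Sanity: Σ A_w = 4 = 2^2 = 4 ✓.


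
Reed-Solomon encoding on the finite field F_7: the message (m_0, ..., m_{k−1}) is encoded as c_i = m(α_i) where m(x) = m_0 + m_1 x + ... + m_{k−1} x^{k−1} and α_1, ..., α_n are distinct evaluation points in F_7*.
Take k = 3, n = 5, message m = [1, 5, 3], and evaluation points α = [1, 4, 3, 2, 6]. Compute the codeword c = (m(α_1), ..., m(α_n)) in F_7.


c = [2, 6, 1, 2, 6]

Message polynomial: m(x) = 1 + 5·x + 3·x^2 (mod 7).
For each evaluation point α_i, compute m(α_i) mod 7:
  α_1 = 1: Horner steps 3 → 1 → 2, so m(1) = 2.
  α_2 = 4: Horner steps 3 → 3 → 6, so m(4) = 6.
  α_3 = 3: Horner steps 3 → 0 → 1, so m(3) = 1.
  α_4 = 2: Horner steps 3 → 4 → 2, so m(2) = 2.
  α_5 = 6: Horner steps 3 → 2 → 6, so m(6) = 6.
Codeword c = [2, 6, 1, 2, 6] ∈ F_7^5.


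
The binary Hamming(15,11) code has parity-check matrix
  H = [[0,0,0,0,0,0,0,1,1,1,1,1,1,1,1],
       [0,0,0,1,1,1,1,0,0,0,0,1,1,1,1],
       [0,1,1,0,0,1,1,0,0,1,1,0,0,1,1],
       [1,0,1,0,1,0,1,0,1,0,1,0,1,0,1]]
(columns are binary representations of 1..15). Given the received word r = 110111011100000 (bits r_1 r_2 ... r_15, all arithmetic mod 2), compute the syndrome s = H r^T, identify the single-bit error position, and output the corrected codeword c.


s = (1, 1, 1, 1)^T, error position = 15, corrected codeword c = 110111011100001

Compute s = H r^T mod 2 one row at a time:
  s_1 = 1 + 1 + 1 + 0 + 0 + 0 + 0 + 0 = 3 ≡ 1 (mod 2).
  s_2 = 1 + 1 + 1 + 0 + 0 + 0 + 0 + 0 = 3 ≡ 1 (mod 2).
  s_3 = 1 + 0 + 1 + 0 + 1 + 0 + 0 + 0 = 3 ≡ 1 (mod 2).
  s_4 = 1 + 0 + 1 + 0 + 1 + 0 + 0 + 0 = 3 ≡ 1 (mod 2).
s = (1, 1, 1, 1)^T — this equals column 15 of H (binary 1111), so error is at position 15.
Correct: flip bit 15 of r = 110111011100000 to get c = 110111011100001.


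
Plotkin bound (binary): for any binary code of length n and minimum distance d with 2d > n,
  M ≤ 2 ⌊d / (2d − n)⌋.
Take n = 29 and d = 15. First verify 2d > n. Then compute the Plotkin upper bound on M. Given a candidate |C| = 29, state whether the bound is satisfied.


Plotkin bound M ≤ 30; given |C| = 29 ≤ bound (satisfied).

Check applicability: 2d = 30, n = 29.
2d − n = 1 > 0, so Plotkin applies.
Compute d/(2d−n) = 15/1 ≈ 15.0000.
⌊d/(2d−n)⌋ = 15.
Plotkin bound: M ≤ 2·15 = 30.
Given |C| = 29, check: satisfied.
This |C| is below the Plotkin bound.


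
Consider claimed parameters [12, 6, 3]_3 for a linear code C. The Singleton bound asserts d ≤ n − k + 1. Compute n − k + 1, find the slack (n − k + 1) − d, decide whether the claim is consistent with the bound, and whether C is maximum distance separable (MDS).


Singleton RHS = n − k + 1 = 7, slack = 4, bound satisfied, not MDS.

Singleton bound: d ≤ n − k + 1.
Here n = 12, k = 6, so n − k + 1 = 7.
Given d = 3, check d ≤ 7: YES.
Slack = (n − k + 1) − d = 4.
The code is NOT MDS (slack = 4 > 0).
Description: the claimed parameters are [12, 6, 3]_3; such a code would be non-MDS.


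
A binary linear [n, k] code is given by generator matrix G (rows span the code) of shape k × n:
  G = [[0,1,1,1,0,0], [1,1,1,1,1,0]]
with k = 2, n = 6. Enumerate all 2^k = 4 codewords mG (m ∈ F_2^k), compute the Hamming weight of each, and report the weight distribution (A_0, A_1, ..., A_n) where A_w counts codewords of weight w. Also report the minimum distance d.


Weight distribution: A_0 = 1, A_2 = 1, A_3 = 1, A_5 = 1. Minimum distance d = 2.

Enumerate all 2^2 = 4 messages m ∈ F_2^2.
For each, compute codeword c = mG in F_2^6, then tally its weight.
  m = 00 → c = 000000, weight = 0.
  m = 10 → c = 011100, weight = 3.
  m = 01 → c = 111110, weight = 5.
  m = 11 → c = 100010, weight = 2.
Tally weights:
  weight 0: 1 codewords.
  weight 2: 1 codewords.
  weight 3: 1 codewords.
  weight 5: 1 codewords.
Minimum distance d = smallest w > 0 with A_w > 0 = 2.
Sanity: Σ A_w = 4 = 2^2 = 4 ✓.


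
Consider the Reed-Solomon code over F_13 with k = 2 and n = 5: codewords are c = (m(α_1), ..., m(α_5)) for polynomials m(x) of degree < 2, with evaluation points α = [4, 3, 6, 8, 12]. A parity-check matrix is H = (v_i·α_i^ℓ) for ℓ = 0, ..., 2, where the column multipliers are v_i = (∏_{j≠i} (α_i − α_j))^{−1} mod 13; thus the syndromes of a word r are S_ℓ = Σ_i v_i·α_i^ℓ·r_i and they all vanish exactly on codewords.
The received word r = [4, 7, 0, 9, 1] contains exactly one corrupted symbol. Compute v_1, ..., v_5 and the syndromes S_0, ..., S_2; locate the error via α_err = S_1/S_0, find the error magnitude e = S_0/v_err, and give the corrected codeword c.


S = (8, 11, 7), error at position 2, error magnitude e = 1, c = [4, 6, 0, 9, 1].

Step 1: column multipliers v_i = (∏_{j≠i}(α_i − α_j))^{−1} mod 13.
  i = 1 (α = 4): (4−3)(4−6)(4−8)(4−12) = 1·(−2)·(−4)·(−8) = −64 ≡ 1, so v_1 = 1^{−1} = 1 (mod 13).
  i = 2 (α = 3): (3−4)(3−6)(3−8)(3−12) = (−1)·(−3)·(−5)·(−9) = 135 ≡ 5, so v_2 = 5^{−1} = 8 (mod 13).
  i = 3 (α = 6): (6−4)(6−3)(6−8)(6−12) = 2·3·(−2)·(−6) = 72 ≡ 7, so v_3 = 7^{−1} = 2 (mod 13).
  i = 4 (α = 8): (8−4)(8−3)(8−6)(8−12) = 4·5·2·(−4) = −160 ≡ 9, so v_4 = 9^{−1} = 3 (mod 13).
  i = 5 (α = 12): (12−4)(12−3)(12−6)(12−8) = 8·9·6·4 = 1728 ≡ 12, so v_5 = 12^{−1} = 12 (mod 13).
  v = [1, 8, 2, 3, 12].
Step 2: syndromes of r = [4, 7, 0, 9, 1] (all sums mod 13).
  S_0 = Σ v_i r_i = 1·4 + 8·7 + 2·0 + 3·9 + 12·1 = 99 ≡ 8.
  S_1 = Σ v_i α_i r_i = 1·4·4 + 8·3·7 + 2·6·0 + 3·8·9 + 12·12·1 = 544 ≡ 11.
  α_i^2 mod 13 = [3, 9, 10, 12, 1].
  S_2 = Σ v_i α_i^2 r_i = 1·3·4 + 8·9·7 + 2·10·0 + 3·12·9 + 12·1·1 = 852 ≡ 7.
  S = (8, 11, 7) ≠ 0, so r is not a codeword (an error is present).
Step 3: locate the error. For a single error e at position i, S_ℓ = v_i·e·α_i^ℓ, so α_err = S_1/S_0.
  S_0^{−1} = 8^{−1} = 5 (mod 13), so α_err = 11·5 = 55 ≡ 3 = α_2. Error position i = 2.
  Consistency check: S_2/S_1 = 7·6 = 42 ≡ 3 = α_err ✓ (single-error assumption holds).
Step 4: error magnitude e = S_0/v_2 = S_0·∏_{j≠2}(α_2 − α_j) = 8·5 = 40 ≡ 1 (mod 13).
Step 5: correct position 2: c_2 = r_2 − e = 7 − 1 ≡ 6 (mod 13). Hence c = [4, 6, 0, 9, 1].
  Check: interpolating c through the α_i gives m(x) = 12 + 11·x (degree < 2) with m(α_i) = c_i for every i, so c is indeed a codeword.


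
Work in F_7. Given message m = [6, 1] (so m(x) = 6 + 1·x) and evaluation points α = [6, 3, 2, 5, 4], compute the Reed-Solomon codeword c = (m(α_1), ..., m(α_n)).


c = [5, 2, 1, 4, 3]

Message polynomial: m(x) = 6 + 1·x (mod 7).
For each evaluation point α_i, compute m(α_i) mod 7:
  α_1 = 6: Horner steps 1 → 5, so m(6) = 5.
  α_2 = 3: Horner steps 1 → 2, so m(3) = 2.
  α_3 = 2: Horner steps 1 → 1, so m(2) = 1.
  α_4 = 5: Horner steps 1 → 4, so m(5) = 4.
  α_5 = 4: Horner steps 1 → 3, so m(4) = 3.
Codeword c = [5, 2, 1, 4, 3] ∈ F_7^5.


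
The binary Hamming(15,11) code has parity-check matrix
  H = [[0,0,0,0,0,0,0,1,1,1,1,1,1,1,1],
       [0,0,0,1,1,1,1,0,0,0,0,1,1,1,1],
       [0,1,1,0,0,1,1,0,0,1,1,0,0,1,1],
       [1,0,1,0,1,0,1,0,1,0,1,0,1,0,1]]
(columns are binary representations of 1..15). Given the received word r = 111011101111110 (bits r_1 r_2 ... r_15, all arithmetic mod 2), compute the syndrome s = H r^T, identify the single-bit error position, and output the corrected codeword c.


s = (0, 0, 1, 1)^T, error position = 3, corrected codeword c = 110011101111110

Compute s = H r^T mod 2 one row at a time:
  s_1 = 0 + 1 + 1 + 1 + 1 + 1 + 1 + 0 = 6 ≡ 0 (mod 2).
  s_2 = 0 + 1 + 1 + 1 + 1 + 1 + 1 + 0 = 6 ≡ 0 (mod 2).
  s_3 = 1 + 1 + 1 + 1 + 1 + 1 + 1 + 0 = 7 ≡ 1 (mod 2).
  s_4 = 1 + 1 + 1 + 1 + 1 + 1 + 1 + 0 = 7 ≡ 1 (mod 2).
s = (0, 0, 1, 1)^T — this equals column 3 of H (binary 0011), so error is at position 3.
Correct: flip bit 3 of r = 111011101111110 to get c = 110011101111110.


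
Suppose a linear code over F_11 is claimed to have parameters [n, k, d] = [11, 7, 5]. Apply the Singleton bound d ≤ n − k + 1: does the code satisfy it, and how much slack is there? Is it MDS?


Singleton RHS = n − k + 1 = 5, slack = 0, bound satisfied, MDS.

Singleton bound: d ≤ n − k + 1.
Here n = 11, k = 7, so n − k + 1 = 5.
Given d = 5, check d ≤ 5: YES.
Slack = (n − k + 1) − d = 0.
The code is MDS (slack = 0).
Description: the claimed parameters are [11, 7, 5]_11; such a code would be MDS (meets Singleton bound).


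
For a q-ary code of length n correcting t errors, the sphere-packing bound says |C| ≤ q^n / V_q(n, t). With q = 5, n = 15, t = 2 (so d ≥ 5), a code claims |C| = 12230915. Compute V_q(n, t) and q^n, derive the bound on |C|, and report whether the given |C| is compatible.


V_q(n, t) = 1741, q^n = 30517578125, Hamming bound = 17528764, |C| = 12230915 ≤ bound (satisfied).

Step 1: Compute V_q(n, t) = Σ_{j=0}^2 C(n, j) (q−1)^j.
  j = 0: C(15,0)·(4)^0 = 1·1 = 1.
  j = 1: C(15,1)·(4)^1 = 15·4 = 60.
  j = 2: C(15,2)·(4)^2 = 105·16 = 1680.
  V_q(n, t) = 1 + 60 + 1680 = 1741.
Step 2: q^n = 5^15 = 30517578125.
Step 3: Hamming bound ⌊q^n / V_q(n,t)⌋ = ⌊30517578125/1741⌋ = 17528764.
Step 4: Compare |C| = 12230915 to 17528764: satisfied.
The claimed |C| lies below the Hamming bound.


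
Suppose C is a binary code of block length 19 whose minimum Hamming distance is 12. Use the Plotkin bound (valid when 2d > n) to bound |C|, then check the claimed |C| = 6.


Plotkin bound M ≤ 4; given |C| = 6 > bound (violated).

Check applicability: 2d = 24, n = 19.
2d − n = 5 > 0, so Plotkin applies.
Compute d/(2d−n) = 12/5 ≈ 2.4000.
⌊d/(2d−n)⌋ = 2.
Plotkin bound: M ≤ 2·2 = 4.
Given |C| = 6, check: VIOLATED.
This |C| is above the Plotkin bound, so no binary code with n = 19, d = 12 and 6 codewords exists.


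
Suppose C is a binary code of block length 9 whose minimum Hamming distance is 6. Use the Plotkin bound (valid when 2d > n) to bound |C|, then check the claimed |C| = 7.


Plotkin bound M ≤ 4; given |C| = 7 > bound (violated).

Check applicability: 2d = 12, n = 9.
2d − n = 3 > 0, so Plotkin applies.
Compute d/(2d−n) = 6/3 ≈ 2.0000.
⌊d/(2d−n)⌋ = 2.
Plotkin bound: M ≤ 2·2 = 4.
Given |C| = 7, check: VIOLATED.
This |C| is above the Plotkin bound, so no binary code with n = 9, d = 6 and 7 codewords exists.


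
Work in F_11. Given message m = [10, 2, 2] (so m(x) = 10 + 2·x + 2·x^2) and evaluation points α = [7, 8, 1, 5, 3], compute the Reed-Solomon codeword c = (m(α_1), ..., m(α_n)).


c = [1, 0, 3, 4, 1]

Message polynomial: m(x) = 10 + 2·x + 2·x^2 (mod 11).
For each evaluation point α_i, compute m(α_i) mod 11:
  α_1 = 7: Horner steps 2 → 5 → 1, so m(7) = 1.
  α_2 = 8: Horner steps 2 → 7 → 0, so m(8) = 0.
  α_3 = 1: Horner steps 2 → 4 → 3, so m(1) = 3.
  α_4 = 5: Horner steps 2 → 1 → 4, so m(5) = 4.
  α_5 = 3: Horner steps 2 → 8 → 1, so m(3) = 1.
Codeword c = [1, 0, 3, 4, 1] ∈ F_11^5.


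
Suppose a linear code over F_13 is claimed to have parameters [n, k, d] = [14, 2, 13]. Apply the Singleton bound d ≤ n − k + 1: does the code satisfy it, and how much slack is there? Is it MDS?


Singleton RHS = n − k + 1 = 13, slack = 0, bound satisfied, MDS.

Singleton bound: d ≤ n − k + 1.
Here n = 14, k = 2, so n − k + 1 = 13.
Given d = 13, check d ≤ 13: YES.
Slack = (n − k + 1) − d = 0.
The code is MDS (slack = 0).
Description: the claimed parameters are [14, 2, 13]_13; such a code would be MDS (meets Singleton bound).


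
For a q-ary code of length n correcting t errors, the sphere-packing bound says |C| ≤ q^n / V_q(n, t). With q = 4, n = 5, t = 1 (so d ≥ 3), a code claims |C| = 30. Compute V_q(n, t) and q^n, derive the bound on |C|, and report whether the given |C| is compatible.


V_q(n, t) = 16, q^n = 1024, Hamming bound = 64, |C| = 30 ≤ bound (satisfied).

Step 1: Compute V_q(n, t) = Σ_{j=0}^1 C(n, j) (q−1)^j.
  j = 0: C(5,0)·(3)^0 = 1·1 = 1.
  j = 1: C(5,1)·(3)^1 = 5·3 = 15.
  V_q(n, t) = 1 + 15 = 16.
Step 2: q^n = 4^5 = 1024.
Step 3: Hamming bound ⌊q^n / V_q(n,t)⌋ = ⌊1024/16⌋ = 64.
Step 4: Compare |C| = 30 to 64: satisfied.
The claimed |C| lies below the Hamming bound.


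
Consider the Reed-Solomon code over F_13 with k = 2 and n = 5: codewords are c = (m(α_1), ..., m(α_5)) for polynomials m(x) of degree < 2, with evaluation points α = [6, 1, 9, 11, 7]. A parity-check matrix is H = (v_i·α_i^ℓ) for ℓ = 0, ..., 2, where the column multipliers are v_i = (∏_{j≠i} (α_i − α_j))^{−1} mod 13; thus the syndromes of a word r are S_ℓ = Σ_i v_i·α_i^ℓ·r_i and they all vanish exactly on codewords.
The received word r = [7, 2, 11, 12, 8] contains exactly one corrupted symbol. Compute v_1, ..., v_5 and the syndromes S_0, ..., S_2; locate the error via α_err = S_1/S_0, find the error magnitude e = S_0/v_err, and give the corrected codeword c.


S = (5, 6, 2), error at position 3, error magnitude e = 1, c = [7, 2, 10, 12, 8].

Step 1: column multipliers v_i = (∏_{j≠i}(α_i − α_j))^{−1} mod 13.
  i = 1 (α = 6): (6−1)(6−9)(6−11)(6−7) = 5·(−3)·(−5)·(−1) = −75 ≡ 3, so v_1 = 3^{−1} = 9 (mod 13).
  i = 2 (α = 1): (1−6)(1−9)(1−11)(1−7) = (−5)·(−8)·(−10)·(−6) = 2400 ≡ 8, so v_2 = 8^{−1} = 5 (mod 13).
  i = 3 (α = 9): (9−6)(9−1)(9−11)(9−7) = 3·8·(−2)·2 = −96 ≡ 8, so v_3 = 8^{−1} = 5 (mod 13).
  i = 4 (α = 11): (11−6)(11−1)(11−9)(11−7) = 5·10·2·4 = 400 ≡ 10, so v_4 = 10^{−1} = 4 (mod 13).
  i = 5 (α = 7): (7−6)(7−1)(7−9)(7−11) = 1·6·(−2)·(−4) = 48 ≡ 9, so v_5 = 9^{−1} = 3 (mod 13).
  v = [9, 5, 5, 4, 3].
Step 2: syndromes of r = [7, 2, 11, 12, 8] (all sums mod 13).
  S_0 = Σ v_i r_i = 9·7 + 5·2 + 5·11 + 4·12 + 3·8 = 200 ≡ 5.
  S_1 = Σ v_i α_i r_i = 9·6·7 + 5·1·2 + 5·9·11 + 4·11·12 + 3·7·8 = 1579 ≡ 6.
  α_i^2 mod 13 = [10, 1, 3, 4, 10].
  S_2 = Σ v_i α_i^2 r_i = 9·10·7 + 5·1·2 + 5·3·11 + 4·4·12 + 3·10·8 = 1237 ≡ 2.
  S = (5, 6, 2) ≠ 0, so r is not a codeword (an error is present).
Step 3: locate the error. For a single error e at position i, S_ℓ = v_i·e·α_i^ℓ, so α_err = S_1/S_0.
  S_0^{−1} = 5^{−1} = 8 (mod 13), so α_err = 6·8 = 48 ≡ 9 = α_3. Error position i = 3.
  Consistency check: S_2/S_1 = 2·11 = 22 ≡ 9 = α_err ✓ (single-error assumption holds).
Step 4: error magnitude e = S_0/v_3 = S_0·∏_{j≠3}(α_3 − α_j) = 5·8 = 40 ≡ 1 (mod 13).
Step 5: correct position 3: c_3 = r_3 − e = 11 − 1 ≡ 10 (mod 13). Hence c = [7, 2, 10, 12, 8].
  Check: interpolating c through the α_i gives m(x) = 1 + 1·x (degree < 2) with m(α_i) = c_i for every i, so c is indeed a codeword.


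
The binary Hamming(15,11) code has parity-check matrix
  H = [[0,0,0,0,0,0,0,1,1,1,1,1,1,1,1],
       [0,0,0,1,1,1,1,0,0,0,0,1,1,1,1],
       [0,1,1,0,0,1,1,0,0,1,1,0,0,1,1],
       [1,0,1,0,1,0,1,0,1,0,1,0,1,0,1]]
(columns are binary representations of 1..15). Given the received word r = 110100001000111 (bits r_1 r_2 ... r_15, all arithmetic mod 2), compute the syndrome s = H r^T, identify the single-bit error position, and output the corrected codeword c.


s = (0, 0, 1, 0)^T, error position = 2, corrected codeword c = 100100001000111

Compute s = H r^T mod 2 one row at a time:
  s_1 = 0 + 1 + 0 + 0 + 0 + 1 + 1 + 1 = 4 ≡ 0 (mod 2).
  s_2 = 1 + 0 + 0 + 0 + 0 + 1 + 1 + 1 = 4 ≡ 0 (mod 2).
  s_3 = 1 + 0 + 0 + 0 + 0 + 0 + 1 + 1 = 3 ≡ 1 (mod 2).
  s_4 = 1 + 0 + 0 + 0 + 1 + 0 + 1 + 1 = 4 ≡ 0 (mod 2).
s = (0, 0, 1, 0)^T — this equals column 2 of H (binary 0010), so error is at position 2.
Correct: flip bit 2 of r = 110100001000111 to get c = 100100001000111.


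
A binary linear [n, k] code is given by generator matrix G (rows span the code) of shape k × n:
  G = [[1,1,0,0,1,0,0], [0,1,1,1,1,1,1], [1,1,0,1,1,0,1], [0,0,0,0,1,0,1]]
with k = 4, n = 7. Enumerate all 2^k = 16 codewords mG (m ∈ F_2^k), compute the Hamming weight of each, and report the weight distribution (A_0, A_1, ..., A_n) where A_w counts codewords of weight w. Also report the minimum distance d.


Weight distribution: A_0 = 1, A_2 = 3, A_3 = 4, A_4 = 3, A_5 = 4, A_6 = 1. Minimum distance d = 2.

Enumerate all 2^4 = 16 messages m ∈ F_2^4.
For each, compute codeword c = mG in F_2^7, then tally its weight.
  m = 0000 → c = 0000000, weight = 0.
  m = 1000 → c = 1100100, weight = 3.
  m = 0100 → c = 0111111, weight = 6.
  m = 1100 → c = 1011011, weight = 5.
  m = 0010 → c = 1101101, weight = 5.
  m = 1010 → c = 0001001, weight = 2.
  m = 0110 → c = 1010010, weight = 3.
  m = 1110 → c = 0110110, weight = 4.
  m = 0001 → c = 0000101, weight = 2.
  m = 1001 → c = 1100001, weight = 3.
  m = 0101 → c = 0111010, weight = 4.
  m = 1101 → c = 1011110, weight = 5.
  m = 0011 → c = 1101000, weight = 3.
  m = 1011 → c = 0001100, weight = 2.
  m = 0111 → c = 1010111, weight = 5.
  m = 1111 → c = 0110011, weight = 4.
Tally weights:
  weight 0: 1 codewords.
  weight 2: 3 codewords.
  weight 3: 4 codewords.
  weight 4: 3 codewords.
  weight 5: 4 codewords.
  weight 6: 1 codewords.
Minimum distance d = smallest w > 0 with A_w > 0 = 2.
Sanity: Σ A_w = 16 = 2^4 = 16 ✓.


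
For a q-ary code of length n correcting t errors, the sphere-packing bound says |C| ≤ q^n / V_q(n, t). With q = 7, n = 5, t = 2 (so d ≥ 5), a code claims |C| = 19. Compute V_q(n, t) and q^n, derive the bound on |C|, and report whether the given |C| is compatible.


V_q(n, t) = 391, q^n = 16807, Hamming bound = 42, |C| = 19 ≤ bound (satisfied).

Step 1: Compute V_q(n, t) = Σ_{j=0}^2 C(n, j) (q−1)^j.
  j = 0: C(5,0)·(6)^0 = 1·1 = 1.
  j = 1: C(5,1)·(6)^1 = 5·6 = 30.
  j = 2: C(5,2)·(6)^2 = 10·36 = 360.
  V_q(n, t) = 1 + 30 + 360 = 391.
Step 2: q^n = 7^5 = 16807.
Step 3: Hamming bound ⌊q^n / V_q(n,t)⌋ = ⌊16807/391⌋ = 42.
Step 4: Compare |C| = 19 to 42: satisfied.
The claimed |C| lies below the Hamming bound.


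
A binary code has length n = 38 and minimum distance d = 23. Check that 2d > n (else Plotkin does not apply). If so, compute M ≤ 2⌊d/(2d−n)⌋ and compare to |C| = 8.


Plotkin bound M ≤ 4; given |C| = 8 > bound (violated).

Check applicability: 2d = 46, n = 38.
2d − n = 8 > 0, so Plotkin applies.
Compute d/(2d−n) = 23/8 ≈ 2.8750.
⌊d/(2d−n)⌋ = 2.
Plotkin bound: M ≤ 2·2 = 4.
Given |C| = 8, check: VIOLATED.
This |C| is above the Plotkin bound, so no binary code with n = 38, d = 23 and 8 codewords exists.


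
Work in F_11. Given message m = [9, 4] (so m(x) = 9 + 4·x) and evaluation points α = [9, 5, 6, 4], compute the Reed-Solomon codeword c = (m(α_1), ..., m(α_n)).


c = [1, 7, 0, 3]

Message polynomial: m(x) = 9 + 4·x (mod 11).
For each evaluation point α_i, compute m(α_i) mod 11:
  α_1 = 9: Horner steps 4 → 1, so m(9) = 1.
  α_2 = 5: Horner steps 4 → 7, so m(5) = 7.
  α_3 = 6: Horner steps 4 → 0, so m(6) = 0.
  α_4 = 4: Horner steps 4 → 3, so m(4) = 3.
Codeword c = [1, 7, 0, 3] ∈ F_11^4.


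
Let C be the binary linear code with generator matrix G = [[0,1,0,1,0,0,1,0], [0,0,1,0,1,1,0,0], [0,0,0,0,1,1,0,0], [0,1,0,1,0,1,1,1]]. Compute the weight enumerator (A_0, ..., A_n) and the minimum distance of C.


Weight distribution: A_0 = 1, A_1 = 1, A_2 = 3, A_3 = 4, A_4 = 1, A_5 = 3, A_6 = 3. Minimum distance d = 1.

Enumerate all 2^4 = 16 messages m ∈ F_2^4.
For each, compute codeword c = mG in F_2^8, then tally its weight.
  m = 0000 → c = 00000000, weight = 0.
  m = 1000 → c = 01010010, weight = 3.
  m = 0100 → c = 00101100, weight = 3.
  m = 1100 → c = 01111110, weight = 6.
  m = 0010 → c = 00001100, weight = 2.
  m = 1010 → c = 01011110, weight = 5.
  m = 0110 → c = 00100000, weight = 1.
  m = 1110 → c = 01110010, weight = 4.
  m = 0001 → c = 01010111, weight = 5.
  m = 1001 → c = 00000101, weight = 2.
  m = 0101 → c = 01111011, weight = 6.
  m = 1101 → c = 00101001, weight = 3.
  m = 0011 → c = 01011011, weight = 5.
  m = 1011 → c = 00001001, weight = 2.
  m = 0111 → c = 01110111, weight = 6.
  m = 1111 → c = 00100101, weight = 3.
Tally weights:
  weight 0: 1 codewords.
  weight 1: 1 codewords.
  weight 2: 3 codewords.
  weight 3: 4 codewords.
  weight 4: 1 codewords.
  weight 5: 3 codewords.
  weight 6: 3 codewords.
Minimum distance d = smallest w > 0 with A_w > 0 = 1.
Sanity: Σ A_w = 16 = 2^4 = 16 ✓.


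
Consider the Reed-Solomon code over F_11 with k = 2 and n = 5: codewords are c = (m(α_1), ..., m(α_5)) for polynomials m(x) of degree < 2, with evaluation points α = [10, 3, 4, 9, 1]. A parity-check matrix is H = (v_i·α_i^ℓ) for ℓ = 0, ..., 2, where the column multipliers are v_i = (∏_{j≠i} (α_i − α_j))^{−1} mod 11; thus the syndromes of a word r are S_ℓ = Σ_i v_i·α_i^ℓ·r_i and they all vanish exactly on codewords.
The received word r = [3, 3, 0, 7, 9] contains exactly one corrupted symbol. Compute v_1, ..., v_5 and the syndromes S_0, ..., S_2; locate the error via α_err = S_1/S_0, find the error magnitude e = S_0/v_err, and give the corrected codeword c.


S = (8, 3, 8), error at position 1, error magnitude e = 10, c = [4, 3, 0, 7, 9].

Step 1: column multipliers v_i = (∏_{j≠i}(α_i − α_j))^{−1} mod 11.
  i = 1 (α = 10): (10−3)(10−4)(10−9)(10−1) = 7·6·1·9 = 378 ≡ 4, so v_1 = 4^{−1} = 3 (mod 11).
  i = 2 (α = 3): (3−10)(3−4)(3−9)(3−1) = (−7)·(−1)·(−6)·2 = −84 ≡ 4, so v_2 = 4^{−1} = 3 (mod 11).
  i = 3 (α = 4): (4−10)(4−3)(4−9)(4−1) = (−6)·1·(−5)·3 = 90 ≡ 2, so v_3 = 2^{−1} = 6 (mod 11).
  i = 4 (α = 9): (9−10)(9−3)(9−4)(9−1) = (−1)·6·5·8 = −240 ≡ 2, so v_4 = 2^{−1} = 6 (mod 11).
  i = 5 (α = 1): (1−10)(1−3)(1−4)(1−9) = (−9)·(−2)·(−3)·(−8) = 432 ≡ 3, so v_5 = 3^{−1} = 4 (mod 11).
  v = [3, 3, 6, 6, 4].
Step 2: syndromes of r = [3, 3, 0, 7, 9] (all sums mod 11).
  S_0 = Σ v_i r_i = 3·3 + 3·3 + 6·0 + 6·7 + 4·9 = 96 ≡ 8.
  S_1 = Σ v_i α_i r_i = 3·10·3 + 3·3·3 + 6·4·0 + 6·9·7 + 4·1·9 = 531 ≡ 3.
  α_i^2 mod 11 = [1, 9, 5, 4, 1].
  S_2 = Σ v_i α_i^2 r_i = 3·1·3 + 3·9·3 + 6·5·0 + 6·4·7 + 4·1·9 = 294 ≡ 8.
  S = (8, 3, 8) ≠ 0, so r is not a codeword (an error is present).
Step 3: locate the error. For a single error e at position i, S_ℓ = v_i·e·α_i^ℓ, so α_err = S_1/S_0.
  S_0^{−1} = 8^{−1} = 7 (mod 11), so α_err = 3·7 = 21 ≡ 10 = α_1. Error position i = 1.
  Consistency check: S_2/S_1 = 8·4 = 32 ≡ 10 = α_err ✓ (single-error assumption holds).
Step 4: error magnitude e = S_0/v_1 = S_0·∏_{j≠1}(α_1 − α_j) = 8·4 = 32 ≡ 10 (mod 11).
Step 5: correct position 1: c_1 = r_1 − e = 3 − 10 ≡ 4 (mod 11). Hence c = [4, 3, 0, 7, 9].
  Check: interpolating c through the α_i gives m(x) = 1 + 8·x (degree < 2) with m(α_i) = c_i for every i, so c is indeed a codeword.


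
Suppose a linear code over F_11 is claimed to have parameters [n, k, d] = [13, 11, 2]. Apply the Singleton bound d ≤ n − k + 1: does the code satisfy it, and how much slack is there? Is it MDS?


Singleton RHS = n − k + 1 = 3, slack = 1, bound satisfied, not MDS.

Singleton bound: d ≤ n − k + 1.
Here n = 13, k = 11, so n − k + 1 = 3.
Given d = 2, check d ≤ 3: YES.
Slack = (n − k + 1) − d = 1.
The code is NOT MDS (slack = 1 > 0).
Description: the claimed parameters are [13, 11, 2]_11; such a code would be non-MDS.


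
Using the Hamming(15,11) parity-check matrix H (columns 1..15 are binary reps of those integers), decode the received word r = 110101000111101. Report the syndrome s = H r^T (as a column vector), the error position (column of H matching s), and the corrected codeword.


s = (1, 1, 1, 0)^T, error position = 14, corrected codeword c = 110101000111111

Compute s = H r^T mod 2 one row at a time:
  s_1 = 0 + 0 + 1 + 1 + 1 + 1 + 0 + 1 = 5 ≡ 1 (mod 2).
  s_2 = 1 + 0 + 1 + 0 + 1 + 1 + 0 + 1 = 5 ≡ 1 (mod 2).
  s_3 = 1 + 0 + 1 + 0 + 1 + 1 + 0 + 1 = 5 ≡ 1 (mod 2).
  s_4 = 1 + 0 + 0 + 0 + 0 + 1 + 1 + 1 = 4 ≡ 0 (mod 2).
s = (1, 1, 1, 0)^T — this equals column 14 of H (binary 1110), so error is at position 14.
Correct: flip bit 14 of r = 110101000111101 to get c = 110101000111111.


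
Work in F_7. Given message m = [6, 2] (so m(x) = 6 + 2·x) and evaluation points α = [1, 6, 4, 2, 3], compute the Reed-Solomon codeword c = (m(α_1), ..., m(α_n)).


c = [1, 4, 0, 3, 5]

Message polynomial: m(x) = 6 + 2·x (mod 7).
For each evaluation point α_i, compute m(α_i) mod 7:
  α_1 = 1: Horner steps 2 → 1, so m(1) = 1.
  α_2 = 6: Horner steps 2 → 4, so m(6) = 4.
  α_3 = 4: Horner steps 2 → 0, so m(4) = 0.
  α_4 = 2: Horner steps 2 → 3, so m(2) = 3.
  α_5 = 3: Horner steps 2 → 5, so m(3) = 5.
Codeword c = [1, 4, 0, 3, 5] ∈ F_7^5.


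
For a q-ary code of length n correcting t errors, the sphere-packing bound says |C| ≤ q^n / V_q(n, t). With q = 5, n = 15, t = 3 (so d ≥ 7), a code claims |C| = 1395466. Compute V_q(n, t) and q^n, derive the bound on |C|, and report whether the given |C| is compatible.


V_q(n, t) = 30861, q^n = 30517578125, Hamming bound = 988871, |C| = 1395466 > bound (violated).

Step 1: Compute V_q(n, t) = Σ_{j=0}^3 C(n, j) (q−1)^j.
  j = 0: C(15,0)·(4)^0 = 1·1 = 1.
  j = 1: C(15,1)·(4)^1 = 15·4 = 60.
  j = 2: C(15,2)·(4)^2 = 105·16 = 1680.
  j = 3: C(15,3)·(4)^3 = 455·64 = 29120.
  V_q(n, t) = 1 + 60 + 1680 + 29120 = 30861.
Step 2: q^n = 5^15 = 30517578125.
Step 3: Hamming bound ⌊q^n / V_q(n,t)⌋ = ⌊30517578125/30861⌋ = 988871.
Step 4: Compare |C| = 1395466 to 988871: violated.
The claimed |C| lies above the Hamming bound, so no 5-ary code of length 15 with d ≥ 7 can have 1395466 codewords.
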